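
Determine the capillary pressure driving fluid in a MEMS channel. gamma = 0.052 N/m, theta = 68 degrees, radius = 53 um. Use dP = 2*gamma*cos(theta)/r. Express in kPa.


Step 1: cos(68 deg) = 0.3746
Step 2: Convert r to m: r = 53e-6 m
Step 3: dP = 2 * 0.052 * 0.3746 / 53e-6 = 735.1 Pa
Step 4: Convert Pa to kPa (divide by 1000).
dP = 0.74 kPa


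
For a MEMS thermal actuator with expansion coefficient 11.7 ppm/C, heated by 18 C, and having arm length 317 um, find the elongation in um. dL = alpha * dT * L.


Step 1: Convert CTE: alpha = 11.7 ppm/C = 11.7e-6 /C
Step 2: dL = 11.7e-6 * 18 * 317
dL = 0.0668 um


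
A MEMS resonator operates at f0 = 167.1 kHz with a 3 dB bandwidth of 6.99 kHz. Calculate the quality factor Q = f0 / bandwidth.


Step 1: Q = f0 / bandwidth
Step 2: Q = 167.1 / 6.99
Q = 23.9


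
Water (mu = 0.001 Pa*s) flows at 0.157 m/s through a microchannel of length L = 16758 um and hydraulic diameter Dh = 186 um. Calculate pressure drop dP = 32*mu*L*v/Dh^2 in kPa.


Step 1: Convert to SI: L = 16758e-6 m, Dh = 186e-6 m
Step 2: dP = 32 * 0.001 * 16758e-6 * 0.157 / (186e-6)^2
Step 3: dP = 2433.58 Pa
Step 4: Convert to kPa: dP = 2.43 kPa


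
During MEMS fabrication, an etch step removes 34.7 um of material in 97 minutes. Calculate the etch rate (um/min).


Step 1: Etch rate = depth / time
Step 2: rate = 34.7 / 97
rate = 0.358 um/min


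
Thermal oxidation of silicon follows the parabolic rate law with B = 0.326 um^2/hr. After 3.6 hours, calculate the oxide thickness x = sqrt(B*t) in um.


Step 1: Compute B*t = 0.326 * 3.6 = 1.1736
Step 2: x = sqrt(1.1736)
x = 1.083 um


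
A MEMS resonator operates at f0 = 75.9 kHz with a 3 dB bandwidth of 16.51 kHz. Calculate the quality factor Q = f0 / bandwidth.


Step 1: Q = f0 / bandwidth
Step 2: Q = 75.9 / 16.51
Q = 4.6


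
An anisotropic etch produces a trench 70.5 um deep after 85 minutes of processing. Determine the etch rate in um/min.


Step 1: Etch rate = depth / time
Step 2: rate = 70.5 / 85
rate = 0.829 um/min


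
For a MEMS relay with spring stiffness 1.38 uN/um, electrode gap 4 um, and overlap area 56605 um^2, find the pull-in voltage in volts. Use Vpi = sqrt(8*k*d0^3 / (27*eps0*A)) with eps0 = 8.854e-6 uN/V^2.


Step 1: Compute numerator: 8 * k * d0^3 = 8 * 1.38 * 4^3 = 706.56
Step 2: Compute denominator: 27 * eps0 * A = 27 * 8.854e-6 * 56605 = 13.531878
Step 3: Vpi = sqrt(706.56 / 13.531878)
Vpi = 7.23 V


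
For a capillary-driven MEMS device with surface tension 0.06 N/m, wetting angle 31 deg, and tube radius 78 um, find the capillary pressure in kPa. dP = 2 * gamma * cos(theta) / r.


Step 1: cos(31 deg) = 0.8572
Step 2: Convert r to m: r = 78e-6 m
Step 3: dP = 2 * 0.06 * 0.8572 / 78e-6 = 1318.8 Pa
Step 4: Convert Pa to kPa (divide by 1000).
dP = 1.32 kPa


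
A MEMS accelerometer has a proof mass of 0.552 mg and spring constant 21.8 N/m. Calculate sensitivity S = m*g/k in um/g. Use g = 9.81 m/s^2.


Step 1: Convert mass: m = 0.552 mg = 5.52e-07 kg
Step 2: S = m * g / k = 5.52e-07 * 9.81 / 21.8
Step 3: S = 2.48e-07 m/g
Step 4: Convert to um/g: S = 0.248 um/g


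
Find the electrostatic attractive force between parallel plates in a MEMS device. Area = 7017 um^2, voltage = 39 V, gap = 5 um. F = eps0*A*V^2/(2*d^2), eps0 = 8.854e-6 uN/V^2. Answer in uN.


Step 1: Identify parameters.
eps0 = 8.854e-6 uN/V^2, A = 7017 um^2, V = 39 V, d = 5 um
Step 2: Compute V^2 = 39^2 = 1521
Step 3: Compute d^2 = 5^2 = 25
Step 4: F = 0.5 * 8.854e-6 * 7017 * 1521 / 25
F = 1.89 uN


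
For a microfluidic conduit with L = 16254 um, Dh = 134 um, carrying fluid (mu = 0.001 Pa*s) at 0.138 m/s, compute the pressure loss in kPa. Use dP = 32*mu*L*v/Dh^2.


Step 1: Convert to SI: L = 16254e-6 m, Dh = 134e-6 m
Step 2: dP = 32 * 0.001 * 16254e-6 * 0.138 / (134e-6)^2
Step 3: dP = 3997.42 Pa
Step 4: Convert to kPa: dP = 4.0 kPa


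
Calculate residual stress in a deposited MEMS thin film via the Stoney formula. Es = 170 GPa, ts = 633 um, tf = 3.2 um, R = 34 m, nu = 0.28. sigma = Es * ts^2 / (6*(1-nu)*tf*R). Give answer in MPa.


Step 1: Compute numerator: Es * ts^2 = 170 * 633^2 = 68117130 (GPa*um^2)
Step 2: Compute denominator (R in um): 6*(1-nu)*tf*R = 6*0.72*3.2*34e6 = 470016000.0 (um^2)
Step 3: sigma (GPa) = 68117130 / 470016000.0 = 1.44925e-01 GPa
Step 4: Convert to MPa (x1000): sigma = 144.9 MPa


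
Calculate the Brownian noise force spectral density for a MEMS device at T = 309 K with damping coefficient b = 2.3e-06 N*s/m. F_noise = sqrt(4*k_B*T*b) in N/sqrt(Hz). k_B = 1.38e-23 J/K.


Step 1: Compute 4 * k_B * T * b
= 4 * 1.38e-23 * 309 * 2.3e-06
= 3.9231e-26 N^2/Hz
Step 2: F_noise = sqrt(3.9231e-26)
F_noise = 1.98e-13 N/sqrt(Hz)


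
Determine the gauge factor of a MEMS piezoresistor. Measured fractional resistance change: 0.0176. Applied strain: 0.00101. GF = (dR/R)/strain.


Step 1: Identify values.
dR/R = 0.0176, strain = 0.00101
Step 2: GF = (dR/R) / strain = 0.0176 / 0.00101
GF = 17.4


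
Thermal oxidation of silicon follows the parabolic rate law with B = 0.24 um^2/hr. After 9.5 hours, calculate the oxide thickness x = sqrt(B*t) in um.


Step 1: Compute B*t = 0.24 * 9.5 = 2.28
Step 2: x = sqrt(2.28)
x = 1.51 um


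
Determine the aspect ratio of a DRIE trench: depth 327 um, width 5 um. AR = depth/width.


Step 1: AR = depth / width
Step 2: AR = 327 / 5
AR = 65.4


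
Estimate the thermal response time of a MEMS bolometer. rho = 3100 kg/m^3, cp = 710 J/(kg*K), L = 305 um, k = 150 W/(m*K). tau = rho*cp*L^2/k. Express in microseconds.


Step 1: Convert L to m: L = 305e-6 m
Step 2: L^2 = (305e-6)^2 = 9.3025e-08 m^2
Step 3: tau = 3100 * 710 * 9.3025e-08 / 150 = 1.36498683e-03 s
Step 4: Convert to microseconds (multiply by 1e6).
tau = 1364.987 us


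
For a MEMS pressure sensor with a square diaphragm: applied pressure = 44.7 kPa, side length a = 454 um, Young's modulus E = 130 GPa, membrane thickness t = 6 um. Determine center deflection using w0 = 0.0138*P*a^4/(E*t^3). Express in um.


Step 1: Convert pressure to compatible units (E is in GPa, so P in GPa).
P = 44.7 kPa = 44.7e-6 GPa
Step 2: Compute numerator: 0.0138 * P * a^4.
a^4 = 454^4 = 42483805456
numerator = 0.0138 * 44.7e-6 * 42483805456 = 2.62066e+04
Step 3: Compute denominator: E * t^3 = 130 * 6^3 = 28080
Step 4: w0 = numerator / denominator = 2.62066e+04 / 28080 = 0.9333 um


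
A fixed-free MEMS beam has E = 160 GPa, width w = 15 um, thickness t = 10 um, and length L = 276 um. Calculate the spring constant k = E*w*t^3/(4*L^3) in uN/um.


Step 1: Convert E to consistent units (1 GPa = 1000 uN/um^2).
E = 160 GPa = 160000 uN/um^2
Step 2: Compute t^3 = 10^3 = 1000
Step 3: Compute L^3 = 276^3 = 21024576
Step 4: k = 160000 * 15 * 1000 / (4 * 21024576)
k = 28.538 uN/um


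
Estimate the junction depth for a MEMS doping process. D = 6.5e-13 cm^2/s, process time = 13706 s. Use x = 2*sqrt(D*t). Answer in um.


Step 1: Compute D*t = 6.5e-13 * 13706 = 8.9089e-09 cm^2
Step 2: sqrt(D*t) = 9.4387e-05 cm
Step 3: x = 2 * 9.4387e-05 cm = 1.88774e-04 cm
Step 4: Convert to um (1 cm = 1e4 um): x = 1.888 um


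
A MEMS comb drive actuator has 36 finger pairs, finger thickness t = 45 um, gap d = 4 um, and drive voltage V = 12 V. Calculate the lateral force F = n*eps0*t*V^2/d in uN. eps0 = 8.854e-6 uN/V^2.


Step 1: Parameters: n=36, eps0=8.854e-6 uN/V^2, t=45 um, V=12 V, d=4 um
Step 2: V^2 = 144
Step 3: F = 36 * 8.854e-6 * 45 * 144 / 4
F = 0.516 uN


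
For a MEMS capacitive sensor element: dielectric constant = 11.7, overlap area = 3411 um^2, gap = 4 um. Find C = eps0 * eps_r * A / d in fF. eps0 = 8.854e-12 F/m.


Step 1: Convert area to m^2: A = 3411e-12 m^2
Step 2: Convert gap to m: d = 4e-6 m
Step 3: C = eps0 * eps_r * A / d
C = 8.854e-12 * 11.7 * 3411e-12 / 4e-6
Step 4: Convert to fF (multiply by 1e15).
C = 88.34 fF


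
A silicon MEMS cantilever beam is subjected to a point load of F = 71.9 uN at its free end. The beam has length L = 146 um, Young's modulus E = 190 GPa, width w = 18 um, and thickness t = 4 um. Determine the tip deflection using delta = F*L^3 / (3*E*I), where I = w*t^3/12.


Step 1: Calculate the second moment of area.
I = w * t^3 / 12 = 18 * 4^3 / 12 = 96.0 um^4
Step 2: Convert E to consistent units (1 GPa = 1000 uN/um^2).
E = 190 GPa = 190000 uN/um^2
Step 3: Calculate tip deflection.
delta = F * L^3 / (3 * E * I)
delta = 71.9 * 146^3 / (3 * 190000 * 96.0)
delta = 4.0892 um


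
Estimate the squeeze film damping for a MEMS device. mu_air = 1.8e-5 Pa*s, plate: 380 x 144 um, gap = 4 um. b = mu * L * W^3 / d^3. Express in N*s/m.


Step 1: Convert to SI.
L = 380e-6 m, W = 144e-6 m, d = 4e-6 m
Step 2: W^3 = (144e-6)^3 = 2.99e-12 m^3
Step 3: d^3 = (4e-6)^3 = 6.40e-17 m^3
Step 4: b = 1.8e-5 * 380e-6 * 2.99e-12 / 6.40e-17
b = 3.19e-04 N*s/m


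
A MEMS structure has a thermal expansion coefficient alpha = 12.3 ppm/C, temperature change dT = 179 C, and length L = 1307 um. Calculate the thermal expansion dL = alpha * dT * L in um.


Step 1: Convert CTE: alpha = 12.3 ppm/C = 12.3e-6 /C
Step 2: dL = 12.3e-6 * 179 * 1307
dL = 2.8776 um


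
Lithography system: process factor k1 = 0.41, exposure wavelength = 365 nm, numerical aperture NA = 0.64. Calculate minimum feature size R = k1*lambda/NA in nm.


Step 1: Identify values: k1 = 0.41, lambda = 365 nm, NA = 0.64
Step 2: R = k1 * lambda / NA
R = 0.41 * 365 / 0.64
R = 233.8 nm


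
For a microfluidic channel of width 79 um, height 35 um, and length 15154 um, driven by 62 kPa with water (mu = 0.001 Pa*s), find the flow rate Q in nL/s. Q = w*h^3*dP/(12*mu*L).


Step 1: Convert all dimensions to SI (meters).
w = 79e-6 m, h = 35e-6 m, L = 15154e-6 m, dP = 62e3 Pa
Step 2: Q = w * h^3 * dP / (12 * mu * L)
Q = 79e-6 * (35e-6)^3 * 62e3 / (12 * 0.001 * 15154e-6) = 1.1548202e-09 m^3/s
Step 3: Convert Q from m^3/s to nL/s (1 m^3 = 1e12 nL, so multiply by 1e12).
Q = 1154.82 nL/s


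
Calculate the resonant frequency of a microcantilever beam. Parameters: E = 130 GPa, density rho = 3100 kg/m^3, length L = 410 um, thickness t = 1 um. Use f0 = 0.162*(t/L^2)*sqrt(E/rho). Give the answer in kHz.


Step 1: Convert units to SI.
t_SI = 1e-6 m, L_SI = 410e-6 m
Step 2: Calculate sqrt(E/rho).
sqrt(130e9 / 3100) = 6475.76 m/s
Step 3: Compute f0.
f0 = 0.162 * 1e-6 / (410e-6)^2 * 6475.76 = 6240.8 Hz = 6.24 kHz


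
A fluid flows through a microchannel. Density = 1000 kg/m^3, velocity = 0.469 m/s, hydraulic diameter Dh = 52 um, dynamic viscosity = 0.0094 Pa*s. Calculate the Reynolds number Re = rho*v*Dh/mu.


Step 1: Convert Dh to meters: Dh = 52e-6 m
Step 2: Re = rho * v * Dh / mu
Re = 1000 * 0.469 * 52e-6 / 0.0094
Re = 2.594


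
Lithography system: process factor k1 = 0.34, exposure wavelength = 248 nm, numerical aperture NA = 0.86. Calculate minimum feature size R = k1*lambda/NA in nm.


Step 1: Identify values: k1 = 0.34, lambda = 248 nm, NA = 0.86
Step 2: R = k1 * lambda / NA
R = 0.34 * 248 / 0.86
R = 98.0 nm


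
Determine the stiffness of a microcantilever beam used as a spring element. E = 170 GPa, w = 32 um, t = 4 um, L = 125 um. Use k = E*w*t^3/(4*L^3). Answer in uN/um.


Step 1: Convert E to consistent units (1 GPa = 1000 uN/um^2).
E = 170 GPa = 170000 uN/um^2
Step 2: Compute t^3 = 4^3 = 64
Step 3: Compute L^3 = 125^3 = 1953125
Step 4: k = 170000 * 32 * 64 / (4 * 1953125)
k = 44.5645 uN/um


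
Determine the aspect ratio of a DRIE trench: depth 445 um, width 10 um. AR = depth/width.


Step 1: AR = depth / width
Step 2: AR = 445 / 10
AR = 44.5


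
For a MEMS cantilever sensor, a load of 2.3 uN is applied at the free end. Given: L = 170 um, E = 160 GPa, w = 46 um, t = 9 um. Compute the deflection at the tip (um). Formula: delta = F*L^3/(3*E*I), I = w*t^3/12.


Step 1: Calculate the second moment of area.
I = w * t^3 / 12 = 46 * 9^3 / 12 = 2794.5 um^4
Step 2: Convert E to consistent units (1 GPa = 1000 uN/um^2).
E = 160 GPa = 160000 uN/um^2
Step 3: Calculate tip deflection.
delta = F * L^3 / (3 * E * I)
delta = 2.3 * 170^3 / (3 * 160000 * 2794.5)
delta = 0.0084 um


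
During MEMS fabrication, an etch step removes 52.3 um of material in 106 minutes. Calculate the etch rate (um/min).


Step 1: Etch rate = depth / time
Step 2: rate = 52.3 / 106
rate = 0.493 um/min


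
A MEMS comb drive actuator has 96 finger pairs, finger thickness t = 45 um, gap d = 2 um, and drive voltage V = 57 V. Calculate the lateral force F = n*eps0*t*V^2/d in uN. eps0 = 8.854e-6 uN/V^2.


Step 1: Parameters: n=96, eps0=8.854e-6 uN/V^2, t=45 um, V=57 V, d=2 um
Step 2: V^2 = 3249
Step 3: F = 96 * 8.854e-6 * 45 * 3249 / 2
F = 62.136 uN


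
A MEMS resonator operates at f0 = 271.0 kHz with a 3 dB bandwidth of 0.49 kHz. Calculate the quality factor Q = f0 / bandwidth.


Step 1: Q = f0 / bandwidth
Step 2: Q = 271.0 / 0.49
Q = 553.1


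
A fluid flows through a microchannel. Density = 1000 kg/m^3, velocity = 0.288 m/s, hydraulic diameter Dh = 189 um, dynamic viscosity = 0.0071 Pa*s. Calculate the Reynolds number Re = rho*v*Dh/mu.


Step 1: Convert Dh to meters: Dh = 189e-6 m
Step 2: Re = rho * v * Dh / mu
Re = 1000 * 0.288 * 189e-6 / 0.0071
Re = 7.666


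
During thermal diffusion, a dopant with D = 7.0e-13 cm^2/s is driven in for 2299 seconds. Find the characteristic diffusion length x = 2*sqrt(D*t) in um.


Step 1: Compute D*t = 7.0e-13 * 2299 = 1.6093e-09 cm^2
Step 2: sqrt(D*t) = 4.0116e-05 cm
Step 3: x = 2 * 4.0116e-05 cm = 8.0232e-05 cm
Step 4: Convert to um (1 cm = 1e4 um): x = 0.802 um


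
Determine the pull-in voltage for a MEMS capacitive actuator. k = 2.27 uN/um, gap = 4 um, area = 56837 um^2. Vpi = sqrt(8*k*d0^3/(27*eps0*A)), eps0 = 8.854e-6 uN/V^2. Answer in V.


Step 1: Compute numerator: 8 * k * d0^3 = 8 * 2.27 * 4^3 = 1162.24
Step 2: Compute denominator: 27 * eps0 * A = 27 * 8.854e-6 * 56837 = 13.58734
Step 3: Vpi = sqrt(1162.24 / 13.58734)
Vpi = 9.25 V


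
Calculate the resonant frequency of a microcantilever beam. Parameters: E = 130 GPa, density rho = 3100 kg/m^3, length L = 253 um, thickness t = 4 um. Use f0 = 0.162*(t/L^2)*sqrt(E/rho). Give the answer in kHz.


Step 1: Convert units to SI.
t_SI = 4e-6 m, L_SI = 253e-6 m
Step 2: Calculate sqrt(E/rho).
sqrt(130e9 / 3100) = 6475.76 m/s
Step 3: Compute f0.
f0 = 0.162 * 4e-6 / (253e-6)^2 * 6475.76 = 65557.9 Hz = 65.56 kHz


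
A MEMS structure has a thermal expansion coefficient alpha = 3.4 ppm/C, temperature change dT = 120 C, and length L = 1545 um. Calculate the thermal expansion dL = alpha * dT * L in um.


Step 1: Convert CTE: alpha = 3.4 ppm/C = 3.4e-6 /C
Step 2: dL = 3.4e-6 * 120 * 1545
dL = 0.6304 um


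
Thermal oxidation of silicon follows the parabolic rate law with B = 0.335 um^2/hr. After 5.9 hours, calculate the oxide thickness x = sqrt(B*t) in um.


Step 1: Compute B*t = 0.335 * 5.9 = 1.9765
Step 2: x = sqrt(1.9765)
x = 1.406 um


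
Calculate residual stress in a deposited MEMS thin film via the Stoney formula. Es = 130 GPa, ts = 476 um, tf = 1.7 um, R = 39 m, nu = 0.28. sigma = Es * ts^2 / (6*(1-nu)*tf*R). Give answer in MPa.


Step 1: Compute numerator: Es * ts^2 = 130 * 476^2 = 29454880 (GPa*um^2)
Step 2: Compute denominator (R in um): 6*(1-nu)*tf*R = 6*0.72*1.7*39e6 = 286416000.0 (um^2)
Step 3: sigma (GPa) = 29454880 / 286416000.0 = 1.0284e-01 GPa
Step 4: Convert to MPa (x1000): sigma = 102.8 MPa


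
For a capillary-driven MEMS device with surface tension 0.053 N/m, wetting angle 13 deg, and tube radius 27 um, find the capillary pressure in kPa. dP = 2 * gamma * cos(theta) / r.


Step 1: cos(13 deg) = 0.9744
Step 2: Convert r to m: r = 27e-6 m
Step 3: dP = 2 * 0.053 * 0.9744 / 27e-6 = 3825.4 Pa
Step 4: Convert Pa to kPa (divide by 1000).
dP = 3.83 kPa


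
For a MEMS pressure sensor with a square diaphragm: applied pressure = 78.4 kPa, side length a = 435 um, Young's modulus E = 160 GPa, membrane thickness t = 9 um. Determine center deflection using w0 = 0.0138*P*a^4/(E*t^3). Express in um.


Step 1: Convert pressure to compatible units (E is in GPa, so P in GPa).
P = 78.4 kPa = 78.4e-6 GPa
Step 2: Compute numerator: 0.0138 * P * a^4.
a^4 = 435^4 = 35806100625
numerator = 0.0138 * 78.4e-6 * 35806100625 = 3.87393e+04
Step 3: Compute denominator: E * t^3 = 160 * 9^3 = 116640
Step 4: w0 = numerator / denominator = 3.87393e+04 / 116640 = 0.3321 um


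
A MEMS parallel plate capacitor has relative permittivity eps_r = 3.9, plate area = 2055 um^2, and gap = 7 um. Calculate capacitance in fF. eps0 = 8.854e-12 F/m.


Step 1: Convert area to m^2: A = 2055e-12 m^2
Step 2: Convert gap to m: d = 7e-6 m
Step 3: C = eps0 * eps_r * A / d
C = 8.854e-12 * 3.9 * 2055e-12 / 7e-6
Step 4: Convert to fF (multiply by 1e15).
C = 10.14 fF


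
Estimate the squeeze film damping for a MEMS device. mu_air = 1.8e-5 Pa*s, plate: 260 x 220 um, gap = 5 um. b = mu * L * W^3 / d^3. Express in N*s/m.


Step 1: Convert to SI.
L = 260e-6 m, W = 220e-6 m, d = 5e-6 m
Step 2: W^3 = (220e-6)^3 = 1.06e-11 m^3
Step 3: d^3 = (5e-6)^3 = 1.25e-16 m^3
Step 4: b = 1.8e-5 * 260e-6 * 1.06e-11 / 1.25e-16
b = 3.99e-04 N*s/m


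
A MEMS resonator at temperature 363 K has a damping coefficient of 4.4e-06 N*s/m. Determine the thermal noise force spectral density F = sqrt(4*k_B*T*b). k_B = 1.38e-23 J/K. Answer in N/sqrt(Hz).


Step 1: Compute 4 * k_B * T * b
= 4 * 1.38e-23 * 363 * 4.4e-06
= 8.8165e-26 N^2/Hz
Step 2: F_noise = sqrt(8.8165e-26)
F_noise = 2.97e-13 N/sqrt(Hz)


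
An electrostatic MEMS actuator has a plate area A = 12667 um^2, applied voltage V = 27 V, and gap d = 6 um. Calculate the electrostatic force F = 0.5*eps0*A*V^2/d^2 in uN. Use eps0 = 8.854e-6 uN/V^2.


Step 1: Identify parameters.
eps0 = 8.854e-6 uN/V^2, A = 12667 um^2, V = 27 V, d = 6 um
Step 2: Compute V^2 = 27^2 = 729
Step 3: Compute d^2 = 6^2 = 36
Step 4: F = 0.5 * 8.854e-6 * 12667 * 729 / 36
F = 1.136 uN


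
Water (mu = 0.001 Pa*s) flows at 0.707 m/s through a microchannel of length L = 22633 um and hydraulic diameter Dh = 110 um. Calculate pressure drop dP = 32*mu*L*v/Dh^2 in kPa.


Step 1: Convert to SI: L = 22633e-6 m, Dh = 110e-6 m
Step 2: dP = 32 * 0.001 * 22633e-6 * 0.707 / (110e-6)^2
Step 3: dP = 42318.10 Pa
Step 4: Convert to kPa: dP = 42.32 kPa


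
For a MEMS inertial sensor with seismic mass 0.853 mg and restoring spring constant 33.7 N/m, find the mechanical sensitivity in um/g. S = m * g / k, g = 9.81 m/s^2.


Step 1: Convert mass: m = 0.853 mg = 8.53e-07 kg
Step 2: S = m * g / k = 8.53e-07 * 9.81 / 33.7
Step 3: S = 2.48e-07 m/g
Step 4: Convert to um/g: S = 0.248 um/g


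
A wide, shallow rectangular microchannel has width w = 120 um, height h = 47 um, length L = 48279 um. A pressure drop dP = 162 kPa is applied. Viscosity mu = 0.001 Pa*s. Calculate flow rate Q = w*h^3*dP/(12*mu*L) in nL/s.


Step 1: Convert all dimensions to SI (meters).
w = 120e-6 m, h = 47e-6 m, L = 48279e-6 m, dP = 162e3 Pa
Step 2: Q = w * h^3 * dP / (12 * mu * L)
Q = 120e-6 * (47e-6)^3 * 162e3 / (12 * 0.001 * 48279e-6) = 3.4837768e-09 m^3/s
Step 3: Convert Q from m^3/s to nL/s (1 m^3 = 1e12 nL, so multiply by 1e12).
Q = 3483.777 nL/s


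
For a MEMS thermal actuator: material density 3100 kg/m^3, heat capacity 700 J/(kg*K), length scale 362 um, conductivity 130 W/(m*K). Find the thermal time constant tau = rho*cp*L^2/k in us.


Step 1: Convert L to m: L = 362e-6 m
Step 2: L^2 = (362e-6)^2 = 1.31044e-07 m^2
Step 3: tau = 3100 * 700 * 1.31044e-07 / 130 = 2.18742677e-03 s
Step 4: Convert to microseconds (multiply by 1e6).
tau = 2187.427 us


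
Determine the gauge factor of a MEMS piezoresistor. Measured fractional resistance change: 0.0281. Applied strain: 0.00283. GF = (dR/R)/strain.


Step 1: Identify values.
dR/R = 0.0281, strain = 0.00283
Step 2: GF = (dR/R) / strain = 0.0281 / 0.00283
GF = 9.9


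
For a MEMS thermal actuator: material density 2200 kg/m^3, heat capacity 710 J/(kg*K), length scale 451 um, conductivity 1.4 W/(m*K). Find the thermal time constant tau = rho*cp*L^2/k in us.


Step 1: Convert L to m: L = 451e-6 m
Step 2: L^2 = (451e-6)^2 = 2.03401e-07 m^2
Step 3: tau = 2200 * 710 * 2.03401e-07 / 1.4 = 2.2693740143e-01 s
Step 4: Convert to microseconds (multiply by 1e6).
tau = 226937.401 us


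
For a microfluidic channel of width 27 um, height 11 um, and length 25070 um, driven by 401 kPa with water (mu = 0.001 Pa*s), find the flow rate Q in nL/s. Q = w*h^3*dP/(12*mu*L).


Step 1: Convert all dimensions to SI (meters).
w = 27e-6 m, h = 11e-6 m, L = 25070e-6 m, dP = 401e3 Pa
Step 2: Q = w * h^3 * dP / (12 * mu * L)
Q = 27e-6 * (11e-6)^3 * 401e3 / (12 * 0.001 * 25070e-6) = 4.790167e-11 m^3/s
Step 3: Convert Q from m^3/s to nL/s (1 m^3 = 1e12 nL, so multiply by 1e12).
Q = 47.902 nL/s


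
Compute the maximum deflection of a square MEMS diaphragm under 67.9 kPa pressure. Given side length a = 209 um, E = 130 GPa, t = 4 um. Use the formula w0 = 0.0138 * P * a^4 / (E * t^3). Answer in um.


Step 1: Convert pressure to compatible units (E is in GPa, so P in GPa).
P = 67.9 kPa = 67.9e-6 GPa
Step 2: Compute numerator: 0.0138 * P * a^4.
a^4 = 209^4 = 1908029761
numerator = 0.0138 * 67.9e-6 * 1908029761 = 1.78786e+03
Step 3: Compute denominator: E * t^3 = 130 * 4^3 = 8320
Step 4: w0 = numerator / denominator = 1.78786e+03 / 8320 = 0.2149 um


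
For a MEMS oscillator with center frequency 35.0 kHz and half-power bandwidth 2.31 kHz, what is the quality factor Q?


Step 1: Q = f0 / bandwidth
Step 2: Q = 35.0 / 2.31
Q = 15.2


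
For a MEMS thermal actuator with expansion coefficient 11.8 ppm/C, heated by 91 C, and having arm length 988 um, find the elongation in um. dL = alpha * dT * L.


Step 1: Convert CTE: alpha = 11.8 ppm/C = 11.8e-6 /C
Step 2: dL = 11.8e-6 * 91 * 988
dL = 1.0609 um


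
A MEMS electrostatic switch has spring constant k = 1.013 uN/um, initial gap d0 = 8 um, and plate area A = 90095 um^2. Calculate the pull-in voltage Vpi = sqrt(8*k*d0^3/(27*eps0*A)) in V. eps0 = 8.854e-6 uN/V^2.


Step 1: Compute numerator: 8 * k * d0^3 = 8 * 1.013 * 8^3 = 4149.248
Step 2: Compute denominator: 27 * eps0 * A = 27 * 8.854e-6 * 90095 = 21.537931
Step 3: Vpi = sqrt(4149.248 / 21.537931)
Vpi = 13.88 V


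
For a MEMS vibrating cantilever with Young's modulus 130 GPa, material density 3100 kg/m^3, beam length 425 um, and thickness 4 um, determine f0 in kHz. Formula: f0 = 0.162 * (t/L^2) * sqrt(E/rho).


Step 1: Convert units to SI.
t_SI = 4e-6 m, L_SI = 425e-6 m
Step 2: Calculate sqrt(E/rho).
sqrt(130e9 / 3100) = 6475.76 m/s
Step 3: Compute f0.
f0 = 0.162 * 4e-6 / (425e-6)^2 * 6475.76 = 23232.1 Hz = 23.23 kHz


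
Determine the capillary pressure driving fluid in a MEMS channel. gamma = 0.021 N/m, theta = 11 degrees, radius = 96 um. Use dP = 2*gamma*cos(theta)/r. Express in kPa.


Step 1: cos(11 deg) = 0.9816
Step 2: Convert r to m: r = 96e-6 m
Step 3: dP = 2 * 0.021 * 0.9816 / 96e-6 = 429.5 Pa
Step 4: Convert Pa to kPa (divide by 1000).
dP = 0.43 kPa


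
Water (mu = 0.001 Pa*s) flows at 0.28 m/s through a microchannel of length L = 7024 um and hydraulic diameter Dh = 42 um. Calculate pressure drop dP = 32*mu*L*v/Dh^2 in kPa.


Step 1: Convert to SI: L = 7024e-6 m, Dh = 42e-6 m
Step 2: dP = 32 * 0.001 * 7024e-6 * 0.28 / (42e-6)^2
Step 3: dP = 35677.46 Pa
Step 4: Convert to kPa: dP = 35.68 kPa


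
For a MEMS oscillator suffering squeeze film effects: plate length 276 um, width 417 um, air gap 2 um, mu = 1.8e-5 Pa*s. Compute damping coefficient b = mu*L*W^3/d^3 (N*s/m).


Step 1: Convert to SI.
L = 276e-6 m, W = 417e-6 m, d = 2e-6 m
Step 2: W^3 = (417e-6)^3 = 7.25e-11 m^3
Step 3: d^3 = (2e-6)^3 = 8.00e-18 m^3
Step 4: b = 1.8e-5 * 276e-6 * 7.25e-11 / 8.00e-18
b = 4.50e-02 N*s/m


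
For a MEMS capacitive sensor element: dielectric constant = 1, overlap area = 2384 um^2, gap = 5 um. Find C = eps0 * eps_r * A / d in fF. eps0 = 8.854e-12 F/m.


Step 1: Convert area to m^2: A = 2384e-12 m^2
Step 2: Convert gap to m: d = 5e-6 m
Step 3: C = eps0 * eps_r * A / d
C = 8.854e-12 * 1 * 2384e-12 / 5e-6
Step 4: Convert to fF (multiply by 1e15).
C = 4.22 fF


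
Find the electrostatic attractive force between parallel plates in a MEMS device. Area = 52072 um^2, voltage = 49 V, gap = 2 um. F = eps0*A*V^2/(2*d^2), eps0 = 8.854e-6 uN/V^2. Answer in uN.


Step 1: Identify parameters.
eps0 = 8.854e-6 uN/V^2, A = 52072 um^2, V = 49 V, d = 2 um
Step 2: Compute V^2 = 49^2 = 2401
Step 3: Compute d^2 = 2^2 = 4
Step 4: F = 0.5 * 8.854e-6 * 52072 * 2401 / 4
F = 138.371 uN


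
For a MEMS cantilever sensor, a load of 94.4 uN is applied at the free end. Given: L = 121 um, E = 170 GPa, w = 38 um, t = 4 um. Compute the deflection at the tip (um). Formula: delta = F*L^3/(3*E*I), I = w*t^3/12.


Step 1: Calculate the second moment of area.
I = w * t^3 / 12 = 38 * 4^3 / 12 = 202.6667 um^4
Step 2: Convert E to consistent units (1 GPa = 1000 uN/um^2).
E = 170 GPa = 170000 uN/um^2
Step 3: Calculate tip deflection.
delta = F * L^3 / (3 * E * I)
delta = 94.4 * 121^3 / (3 * 170000 * 202.6667)
delta = 1.618 um


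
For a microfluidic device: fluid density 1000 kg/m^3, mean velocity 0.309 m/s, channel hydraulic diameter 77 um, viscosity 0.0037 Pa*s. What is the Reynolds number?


Step 1: Convert Dh to meters: Dh = 77e-6 m
Step 2: Re = rho * v * Dh / mu
Re = 1000 * 0.309 * 77e-6 / 0.0037
Re = 6.431


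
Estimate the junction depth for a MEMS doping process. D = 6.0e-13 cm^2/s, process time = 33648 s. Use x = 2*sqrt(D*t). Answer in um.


Step 1: Compute D*t = 6.0e-13 * 33648 = 2.01888e-08 cm^2
Step 2: sqrt(D*t) = 1.42087e-04 cm
Step 3: x = 2 * 1.42087e-04 cm = 2.84174e-04 cm
Step 4: Convert to um (1 cm = 1e4 um): x = 2.842 um


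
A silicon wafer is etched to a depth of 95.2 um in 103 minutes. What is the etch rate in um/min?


Step 1: Etch rate = depth / time
Step 2: rate = 95.2 / 103
rate = 0.924 um/min


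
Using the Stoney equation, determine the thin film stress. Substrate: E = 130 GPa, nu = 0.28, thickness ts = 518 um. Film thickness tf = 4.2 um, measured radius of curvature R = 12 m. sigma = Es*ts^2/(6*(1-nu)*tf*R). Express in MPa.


Step 1: Compute numerator: Es * ts^2 = 130 * 518^2 = 34882120 (GPa*um^2)
Step 2: Compute denominator (R in um): 6*(1-nu)*tf*R = 6*0.72*4.2*12e6 = 217728000.0 (um^2)
Step 3: sigma (GPa) = 34882120 / 217728000.0 = 1.6021e-01 GPa
Step 4: Convert to MPa (x1000): sigma = 160.2 MPa


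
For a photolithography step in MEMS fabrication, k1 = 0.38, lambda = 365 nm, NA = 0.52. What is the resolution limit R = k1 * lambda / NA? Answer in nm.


Step 1: Identify values: k1 = 0.38, lambda = 365 nm, NA = 0.52
Step 2: R = k1 * lambda / NA
R = 0.38 * 365 / 0.52
R = 266.7 nm


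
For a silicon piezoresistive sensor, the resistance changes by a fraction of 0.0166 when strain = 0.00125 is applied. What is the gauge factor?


Step 1: Identify values.
dR/R = 0.0166, strain = 0.00125
Step 2: GF = (dR/R) / strain = 0.0166 / 0.00125
GF = 13.3


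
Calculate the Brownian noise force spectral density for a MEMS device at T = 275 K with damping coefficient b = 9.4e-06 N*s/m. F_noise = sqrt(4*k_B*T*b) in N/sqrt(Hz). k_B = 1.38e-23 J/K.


Step 1: Compute 4 * k_B * T * b
= 4 * 1.38e-23 * 275 * 9.4e-06
= 1.4269e-25 N^2/Hz
Step 2: F_noise = sqrt(1.4269e-25)
F_noise = 3.78e-13 N/sqrt(Hz)


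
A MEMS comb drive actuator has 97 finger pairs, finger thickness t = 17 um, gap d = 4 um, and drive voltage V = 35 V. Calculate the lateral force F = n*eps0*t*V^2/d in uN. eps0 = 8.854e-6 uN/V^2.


Step 1: Parameters: n=97, eps0=8.854e-6 uN/V^2, t=17 um, V=35 V, d=4 um
Step 2: V^2 = 1225
Step 3: F = 97 * 8.854e-6 * 17 * 1225 / 4
F = 4.471 uN


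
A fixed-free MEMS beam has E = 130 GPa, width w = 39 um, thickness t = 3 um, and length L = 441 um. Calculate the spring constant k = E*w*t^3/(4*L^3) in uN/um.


Step 1: Convert E to consistent units (1 GPa = 1000 uN/um^2).
E = 130 GPa = 130000 uN/um^2
Step 2: Compute t^3 = 3^3 = 27
Step 3: Compute L^3 = 441^3 = 85766121
Step 4: k = 130000 * 39 * 27 / (4 * 85766121)
k = 0.399 uN/um


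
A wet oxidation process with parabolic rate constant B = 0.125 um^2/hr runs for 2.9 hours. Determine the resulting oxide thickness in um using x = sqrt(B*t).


Step 1: Compute B*t = 0.125 * 2.9 = 0.3625
Step 2: x = sqrt(0.3625)
x = 0.602 um


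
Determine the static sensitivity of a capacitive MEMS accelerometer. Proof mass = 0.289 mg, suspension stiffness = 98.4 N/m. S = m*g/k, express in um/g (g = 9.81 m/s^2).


Step 1: Convert mass: m = 0.289 mg = 2.89e-07 kg
Step 2: S = m * g / k = 2.89e-07 * 9.81 / 98.4
Step 3: S = 2.88e-08 m/g
Step 4: Convert to um/g: S = 0.029 um/g


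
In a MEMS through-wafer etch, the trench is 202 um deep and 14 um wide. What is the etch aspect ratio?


Step 1: AR = depth / width
Step 2: AR = 202 / 14
AR = 14.4


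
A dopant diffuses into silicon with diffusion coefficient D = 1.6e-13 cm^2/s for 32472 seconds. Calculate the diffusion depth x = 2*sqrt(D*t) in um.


Step 1: Compute D*t = 1.6e-13 * 32472 = 5.19552e-09 cm^2
Step 2: sqrt(D*t) = 7.208e-05 cm
Step 3: x = 2 * 7.208e-05 cm = 1.4416e-04 cm
Step 4: Convert to um (1 cm = 1e4 um): x = 1.442 um


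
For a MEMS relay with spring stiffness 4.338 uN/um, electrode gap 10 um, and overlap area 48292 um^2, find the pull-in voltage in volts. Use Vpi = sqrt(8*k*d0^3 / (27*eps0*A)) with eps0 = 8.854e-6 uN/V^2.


Step 1: Compute numerator: 8 * k * d0^3 = 8 * 4.338 * 10^3 = 34704.0
Step 2: Compute denominator: 27 * eps0 * A = 27 * 8.854e-6 * 48292 = 11.544589
Step 3: Vpi = sqrt(34704.0 / 11.544589)
Vpi = 54.83 V


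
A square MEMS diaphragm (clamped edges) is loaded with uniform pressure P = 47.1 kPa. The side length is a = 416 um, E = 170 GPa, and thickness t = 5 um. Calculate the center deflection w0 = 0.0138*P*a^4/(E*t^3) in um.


Step 1: Convert pressure to compatible units (E is in GPa, so P in GPa).
P = 47.1 kPa = 47.1e-6 GPa
Step 2: Compute numerator: 0.0138 * P * a^4.
a^4 = 416^4 = 29948379136
numerator = 0.0138 * 47.1e-6 * 29948379136 = 1.9466e+04
Step 3: Compute denominator: E * t^3 = 170 * 5^3 = 21250
Step 4: w0 = numerator / denominator = 1.9466e+04 / 21250 = 0.916 um


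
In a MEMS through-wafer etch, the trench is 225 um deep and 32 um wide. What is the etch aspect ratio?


Step 1: AR = depth / width
Step 2: AR = 225 / 32
AR = 7.0


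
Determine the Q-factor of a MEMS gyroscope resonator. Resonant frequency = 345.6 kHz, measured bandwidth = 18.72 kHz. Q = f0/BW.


Step 1: Q = f0 / bandwidth
Step 2: Q = 345.6 / 18.72
Q = 18.5


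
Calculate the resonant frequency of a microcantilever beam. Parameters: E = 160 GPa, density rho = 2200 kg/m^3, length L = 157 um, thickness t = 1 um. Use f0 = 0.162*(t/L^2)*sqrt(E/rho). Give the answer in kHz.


Step 1: Convert units to SI.
t_SI = 1e-6 m, L_SI = 157e-6 m
Step 2: Calculate sqrt(E/rho).
sqrt(160e9 / 2200) = 8528.03 m/s
Step 3: Compute f0.
f0 = 0.162 * 1e-6 / (157e-6)^2 * 8528.03 = 56048.6 Hz = 56.05 kHz


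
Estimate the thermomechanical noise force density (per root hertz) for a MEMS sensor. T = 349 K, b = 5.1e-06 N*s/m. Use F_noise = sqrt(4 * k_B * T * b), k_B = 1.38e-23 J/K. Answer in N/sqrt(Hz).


Step 1: Compute 4 * k_B * T * b
= 4 * 1.38e-23 * 349 * 5.1e-06
= 9.8250e-26 N^2/Hz
Step 2: F_noise = sqrt(9.8250e-26)
F_noise = 3.13e-13 N/sqrt(Hz)


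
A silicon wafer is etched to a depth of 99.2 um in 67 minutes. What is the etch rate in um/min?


Step 1: Etch rate = depth / time
Step 2: rate = 99.2 / 67
rate = 1.481 um/min


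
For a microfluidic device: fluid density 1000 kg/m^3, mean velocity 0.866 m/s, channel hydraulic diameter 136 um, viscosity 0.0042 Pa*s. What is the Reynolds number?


Step 1: Convert Dh to meters: Dh = 136e-6 m
Step 2: Re = rho * v * Dh / mu
Re = 1000 * 0.866 * 136e-6 / 0.0042
Re = 28.042


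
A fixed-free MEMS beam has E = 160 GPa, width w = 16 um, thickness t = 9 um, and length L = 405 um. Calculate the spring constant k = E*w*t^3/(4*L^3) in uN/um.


Step 1: Convert E to consistent units (1 GPa = 1000 uN/um^2).
E = 160 GPa = 160000 uN/um^2
Step 2: Compute t^3 = 9^3 = 729
Step 3: Compute L^3 = 405^3 = 66430125
Step 4: k = 160000 * 16 * 729 / (4 * 66430125)
k = 7.0233 uN/um


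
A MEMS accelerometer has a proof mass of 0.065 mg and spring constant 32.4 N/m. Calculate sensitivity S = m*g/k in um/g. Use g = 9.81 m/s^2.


Step 1: Convert mass: m = 0.065 mg = 6.50e-08 kg
Step 2: S = m * g / k = 6.50e-08 * 9.81 / 32.4
Step 3: S = 1.97e-08 m/g
Step 4: Convert to um/g: S = 0.02 um/g


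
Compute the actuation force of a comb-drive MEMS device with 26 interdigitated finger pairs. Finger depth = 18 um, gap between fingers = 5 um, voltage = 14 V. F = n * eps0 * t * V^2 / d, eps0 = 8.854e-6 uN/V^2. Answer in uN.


Step 1: Parameters: n=26, eps0=8.854e-6 uN/V^2, t=18 um, V=14 V, d=5 um
Step 2: V^2 = 196
Step 3: F = 26 * 8.854e-6 * 18 * 196 / 5
F = 0.162 uN


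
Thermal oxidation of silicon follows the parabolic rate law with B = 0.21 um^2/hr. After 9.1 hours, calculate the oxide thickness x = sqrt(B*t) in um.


Step 1: Compute B*t = 0.21 * 9.1 = 1.911
Step 2: x = sqrt(1.911)
x = 1.382 um


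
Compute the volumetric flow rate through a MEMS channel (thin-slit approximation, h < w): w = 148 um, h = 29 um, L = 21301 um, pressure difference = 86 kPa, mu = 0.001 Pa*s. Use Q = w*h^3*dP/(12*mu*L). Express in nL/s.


Step 1: Convert all dimensions to SI (meters).
w = 148e-6 m, h = 29e-6 m, L = 21301e-6 m, dP = 86e3 Pa
Step 2: Q = w * h^3 * dP / (12 * mu * L)
Q = 148e-6 * (29e-6)^3 * 86e3 / (12 * 0.001 * 21301e-6) = 1.21443122e-09 m^3/s
Step 3: Convert Q from m^3/s to nL/s (1 m^3 = 1e12 nL, so multiply by 1e12).
Q = 1214.431 nL/s


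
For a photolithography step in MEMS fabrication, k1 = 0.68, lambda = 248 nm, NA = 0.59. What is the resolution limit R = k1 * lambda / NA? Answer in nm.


Step 1: Identify values: k1 = 0.68, lambda = 248 nm, NA = 0.59
Step 2: R = k1 * lambda / NA
R = 0.68 * 248 / 0.59
R = 285.8 nm


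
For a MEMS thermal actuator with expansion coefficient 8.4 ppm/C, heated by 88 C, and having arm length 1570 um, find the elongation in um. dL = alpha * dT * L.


Step 1: Convert CTE: alpha = 8.4 ppm/C = 8.4e-6 /C
Step 2: dL = 8.4e-6 * 88 * 1570
dL = 1.1605 um


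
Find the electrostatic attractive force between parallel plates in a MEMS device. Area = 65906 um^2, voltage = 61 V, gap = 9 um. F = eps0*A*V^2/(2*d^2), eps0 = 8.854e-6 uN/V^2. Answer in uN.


Step 1: Identify parameters.
eps0 = 8.854e-6 uN/V^2, A = 65906 um^2, V = 61 V, d = 9 um
Step 2: Compute V^2 = 61^2 = 3721
Step 3: Compute d^2 = 9^2 = 81
Step 4: F = 0.5 * 8.854e-6 * 65906 * 3721 / 81
F = 13.403 uN


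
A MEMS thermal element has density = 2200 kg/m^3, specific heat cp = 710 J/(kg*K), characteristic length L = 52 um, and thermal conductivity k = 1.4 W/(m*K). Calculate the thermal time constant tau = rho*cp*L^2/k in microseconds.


Step 1: Convert L to m: L = 52e-6 m
Step 2: L^2 = (52e-6)^2 = 2.704e-09 m^2
Step 3: tau = 2200 * 710 * 2.704e-09 / 1.4 = 3.01689143e-03 s
Step 4: Convert to microseconds (multiply by 1e6).
tau = 3016.891 us


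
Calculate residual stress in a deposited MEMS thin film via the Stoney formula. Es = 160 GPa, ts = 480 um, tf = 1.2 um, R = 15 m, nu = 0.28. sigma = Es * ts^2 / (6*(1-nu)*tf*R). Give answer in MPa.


Step 1: Compute numerator: Es * ts^2 = 160 * 480^2 = 36864000 (GPa*um^2)
Step 2: Compute denominator (R in um): 6*(1-nu)*tf*R = 6*0.72*1.2*15e6 = 77760000.0 (um^2)
Step 3: sigma (GPa) = 36864000 / 77760000.0 = 4.74074e-01 GPa
Step 4: Convert to MPa (x1000): sigma = 474.1 MPa


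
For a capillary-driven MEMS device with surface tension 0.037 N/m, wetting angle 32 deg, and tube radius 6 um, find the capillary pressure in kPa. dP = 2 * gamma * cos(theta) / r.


Step 1: cos(32 deg) = 0.848
Step 2: Convert r to m: r = 6e-6 m
Step 3: dP = 2 * 0.037 * 0.848 / 6e-6 = 10458.7 Pa
Step 4: Convert Pa to kPa (divide by 1000).
dP = 10.46 kPa


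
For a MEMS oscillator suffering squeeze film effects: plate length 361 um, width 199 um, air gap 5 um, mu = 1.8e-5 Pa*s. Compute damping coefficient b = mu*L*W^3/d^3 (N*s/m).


Step 1: Convert to SI.
L = 361e-6 m, W = 199e-6 m, d = 5e-6 m
Step 2: W^3 = (199e-6)^3 = 7.88e-12 m^3
Step 3: d^3 = (5e-6)^3 = 1.25e-16 m^3
Step 4: b = 1.8e-5 * 361e-6 * 7.88e-12 / 1.25e-16
b = 4.10e-04 N*s/m


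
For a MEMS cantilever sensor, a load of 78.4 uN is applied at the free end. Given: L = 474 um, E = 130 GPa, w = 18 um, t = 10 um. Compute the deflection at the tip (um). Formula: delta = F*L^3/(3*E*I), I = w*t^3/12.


Step 1: Calculate the second moment of area.
I = w * t^3 / 12 = 18 * 10^3 / 12 = 1500.0 um^4
Step 2: Convert E to consistent units (1 GPa = 1000 uN/um^2).
E = 130 GPa = 130000 uN/um^2
Step 3: Calculate tip deflection.
delta = F * L^3 / (3 * E * I)
delta = 78.4 * 474^3 / (3 * 130000 * 1500.0)
delta = 14.2723 um


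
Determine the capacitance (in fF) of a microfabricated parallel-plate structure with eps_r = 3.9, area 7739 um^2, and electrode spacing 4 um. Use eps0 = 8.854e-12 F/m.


Step 1: Convert area to m^2: A = 7739e-12 m^2
Step 2: Convert gap to m: d = 4e-6 m
Step 3: C = eps0 * eps_r * A / d
C = 8.854e-12 * 3.9 * 7739e-12 / 4e-6
Step 4: Convert to fF (multiply by 1e15).
C = 66.81 fF


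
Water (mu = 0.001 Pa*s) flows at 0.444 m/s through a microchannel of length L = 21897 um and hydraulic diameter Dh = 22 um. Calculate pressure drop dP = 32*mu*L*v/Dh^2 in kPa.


Step 1: Convert to SI: L = 21897e-6 m, Dh = 22e-6 m
Step 2: dP = 32 * 0.001 * 21897e-6 * 0.444 / (22e-6)^2
Step 3: dP = 642794.58 Pa
Step 4: Convert to kPa: dP = 642.79 kPa


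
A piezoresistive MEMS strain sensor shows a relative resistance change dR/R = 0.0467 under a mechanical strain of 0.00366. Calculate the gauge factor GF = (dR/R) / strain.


Step 1: Identify values.
dR/R = 0.0467, strain = 0.00366
Step 2: GF = (dR/R) / strain = 0.0467 / 0.00366
GF = 12.8


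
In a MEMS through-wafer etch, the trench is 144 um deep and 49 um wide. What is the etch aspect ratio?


Step 1: AR = depth / width
Step 2: AR = 144 / 49
AR = 2.9


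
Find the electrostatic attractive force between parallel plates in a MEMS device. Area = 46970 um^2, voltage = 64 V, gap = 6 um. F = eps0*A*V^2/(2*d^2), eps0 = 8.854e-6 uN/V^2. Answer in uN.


Step 1: Identify parameters.
eps0 = 8.854e-6 uN/V^2, A = 46970 um^2, V = 64 V, d = 6 um
Step 2: Compute V^2 = 64^2 = 4096
Step 3: Compute d^2 = 6^2 = 36
Step 4: F = 0.5 * 8.854e-6 * 46970 * 4096 / 36
F = 23.659 uN


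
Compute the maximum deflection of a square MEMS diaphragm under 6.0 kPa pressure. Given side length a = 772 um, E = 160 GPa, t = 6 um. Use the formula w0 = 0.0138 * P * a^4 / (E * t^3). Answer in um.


Step 1: Convert pressure to compatible units (E is in GPa, so P in GPa).
P = 6.0 kPa = 6.0e-6 GPa
Step 2: Compute numerator: 0.0138 * P * a^4.
a^4 = 772^4 = 355196928256
numerator = 0.0138 * 6.0e-6 * 355196928256 = 2.941e+04
Step 3: Compute denominator: E * t^3 = 160 * 6^3 = 34560
Step 4: w0 = numerator / denominator = 2.941e+04 / 34560 = 0.851 um


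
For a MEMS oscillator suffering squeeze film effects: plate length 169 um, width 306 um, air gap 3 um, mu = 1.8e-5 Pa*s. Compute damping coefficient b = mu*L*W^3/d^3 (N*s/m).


Step 1: Convert to SI.
L = 169e-6 m, W = 306e-6 m, d = 3e-6 m
Step 2: W^3 = (306e-6)^3 = 2.87e-11 m^3
Step 3: d^3 = (3e-6)^3 = 2.70e-17 m^3
Step 4: b = 1.8e-5 * 169e-6 * 2.87e-11 / 2.70e-17
b = 3.23e-03 N*s/m


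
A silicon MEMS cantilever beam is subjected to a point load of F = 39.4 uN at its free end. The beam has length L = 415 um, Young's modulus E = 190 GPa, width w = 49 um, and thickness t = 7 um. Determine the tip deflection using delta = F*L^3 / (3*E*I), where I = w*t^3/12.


Step 1: Calculate the second moment of area.
I = w * t^3 / 12 = 49 * 7^3 / 12 = 1400.5833 um^4
Step 2: Convert E to consistent units (1 GPa = 1000 uN/um^2).
E = 190 GPa = 190000 uN/um^2
Step 3: Calculate tip deflection.
delta = F * L^3 / (3 * E * I)
delta = 39.4 * 415^3 / (3 * 190000 * 1400.5833)
delta = 3.5274 um
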